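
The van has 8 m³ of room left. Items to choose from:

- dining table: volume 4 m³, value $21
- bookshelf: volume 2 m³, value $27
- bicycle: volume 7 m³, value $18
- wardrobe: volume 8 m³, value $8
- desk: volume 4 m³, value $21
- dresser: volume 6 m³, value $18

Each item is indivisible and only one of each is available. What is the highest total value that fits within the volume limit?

Check high-value combinations within 8 m³:
- dining table+bookshelf: volume 4+2=6, value 21+27=48
- bookshelf+desk: volume 2+4=6, value 27+21=48
- bookshelf+dresser: volume 2+6=8, value 27+18=45
Best: $48.

$48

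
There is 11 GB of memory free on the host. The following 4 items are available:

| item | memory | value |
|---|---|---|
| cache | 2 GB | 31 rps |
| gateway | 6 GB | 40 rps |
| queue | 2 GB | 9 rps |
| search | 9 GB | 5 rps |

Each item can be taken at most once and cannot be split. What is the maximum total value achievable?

Check high-value combinations within 11 GB:
- cache+gateway+queue: memory 2+6+2=10, value 31+40+9=80
- cache+gateway: memory 2+6=8, value 31+40=71
- gateway+queue: memory 6+2=8, value 40+9=49
- cache+queue: memory 2+2=4, value 31+9=40
- gateway: memory 6, value 40
Best: 80 rps.

80 rps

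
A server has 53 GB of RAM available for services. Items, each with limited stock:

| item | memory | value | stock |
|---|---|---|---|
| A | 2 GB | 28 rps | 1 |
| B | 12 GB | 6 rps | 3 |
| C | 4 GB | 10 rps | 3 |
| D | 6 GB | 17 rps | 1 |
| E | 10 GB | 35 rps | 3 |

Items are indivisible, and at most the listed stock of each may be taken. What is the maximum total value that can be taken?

180 rps

Best selections within memory 53 and stock limits:
- 1×A + 3×C + 1×D + 3×E: memory 50, value 180
- 1×A + 2×C + 1×D + 3×E: memory 46, value 170
Best: 180 rps.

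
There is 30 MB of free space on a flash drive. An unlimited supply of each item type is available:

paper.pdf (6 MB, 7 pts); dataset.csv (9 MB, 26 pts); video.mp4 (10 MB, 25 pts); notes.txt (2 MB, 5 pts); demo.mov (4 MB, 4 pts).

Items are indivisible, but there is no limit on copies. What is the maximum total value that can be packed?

Best value-per-unit is dataset.csv at 26/9; filling with it alone gives 3×26 = 78.
Optimal mix: 3×dataset.csv + 1×notes.txt → size 29, value 83.

83 pts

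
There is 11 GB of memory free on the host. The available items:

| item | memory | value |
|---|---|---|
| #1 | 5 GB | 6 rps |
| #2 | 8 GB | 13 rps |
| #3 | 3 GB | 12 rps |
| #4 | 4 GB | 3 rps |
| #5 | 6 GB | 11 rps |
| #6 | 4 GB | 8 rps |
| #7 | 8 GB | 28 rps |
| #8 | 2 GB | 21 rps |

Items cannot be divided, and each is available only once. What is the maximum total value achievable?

Check high-value combinations within 11 GB:
- #7+#8: memory 8+2=10, value 28+21=49
- #3+#5+#8: memory 3+6+2=11, value 12+11+21=44
- #3+#6+#8: memory 3+4+2=9, value 12+8+21=41
- #3+#7: memory 3+8=11, value 12+28=40
- #1+#3+#8: memory 5+3+2=10, value 6+12+21=39
Best: 49 rps.

49 rps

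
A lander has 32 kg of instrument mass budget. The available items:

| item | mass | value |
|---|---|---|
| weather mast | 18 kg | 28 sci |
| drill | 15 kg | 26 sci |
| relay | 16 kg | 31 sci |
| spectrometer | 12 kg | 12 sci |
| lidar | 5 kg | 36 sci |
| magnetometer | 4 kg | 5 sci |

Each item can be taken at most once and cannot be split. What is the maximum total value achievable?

Check high-value combinations within 32 kg:
- drill+spectrometer+lidar: mass 15+12+5=32, value 26+12+36=74
- relay+lidar+magnetometer: mass 16+5+4=25, value 31+36+5=72
- weather mast+lidar+magnetometer: mass 18+5+4=27, value 28+36+5=69
Best: 74 sci.

74 sci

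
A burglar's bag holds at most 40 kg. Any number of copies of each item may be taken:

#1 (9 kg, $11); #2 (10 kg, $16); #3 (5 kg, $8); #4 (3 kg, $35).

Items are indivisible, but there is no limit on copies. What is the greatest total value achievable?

$455

Best value-per-unit is #4 at 35/3, and filling with it alone uses weight 13×3=39. No mix of the others beats 13×35 = 455.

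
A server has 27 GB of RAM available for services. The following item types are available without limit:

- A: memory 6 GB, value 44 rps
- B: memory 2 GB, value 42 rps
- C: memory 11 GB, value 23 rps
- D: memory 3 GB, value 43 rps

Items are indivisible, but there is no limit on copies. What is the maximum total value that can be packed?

547 rps

Best value-per-unit is B at 42/2; filling with it alone gives 13×42 = 546.
Optimal mix: 12×B + 1×D → memory 27, value 547.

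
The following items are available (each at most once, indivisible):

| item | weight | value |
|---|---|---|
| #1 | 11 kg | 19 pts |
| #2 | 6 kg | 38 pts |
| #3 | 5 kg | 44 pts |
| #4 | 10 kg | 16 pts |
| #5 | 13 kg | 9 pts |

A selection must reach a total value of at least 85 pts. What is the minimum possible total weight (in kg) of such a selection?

Subsets with value ≥ 85, sorted by total weight:
- #2+#3+#4: weight 21, value 98
- #1+#2+#3: weight 22, value 101
Minimum weight: 21 kg.

21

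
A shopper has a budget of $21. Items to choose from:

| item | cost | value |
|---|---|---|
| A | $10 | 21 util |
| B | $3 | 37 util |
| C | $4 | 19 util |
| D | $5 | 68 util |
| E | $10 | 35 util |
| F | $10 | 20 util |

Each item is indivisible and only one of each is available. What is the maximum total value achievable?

This is a 0/1 knapsack; check combinations near the capacity.
- B+D+E: cost 3+5+10=18, value 37+68+35=140
- A+B+D: cost 10+3+5=18, value 21+37+68=126
- B+D+F: cost 3+5+10=18, value 37+68+20=125
- B+C+D: cost 3+4+5=12, value 37+19+68=124
- C+D+E: cost 4+5+10=19, value 19+68+35=122
Best: 140 util.

140 util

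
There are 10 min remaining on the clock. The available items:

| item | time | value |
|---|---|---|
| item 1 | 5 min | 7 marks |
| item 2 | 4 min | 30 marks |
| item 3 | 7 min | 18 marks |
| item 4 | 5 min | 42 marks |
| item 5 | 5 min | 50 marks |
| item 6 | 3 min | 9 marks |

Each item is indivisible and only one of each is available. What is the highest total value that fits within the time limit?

Check high-value combinations within 10 min:
- item 4+item 5: time 5+5=10, value 42+50=92
- item 2+item 5: time 4+5=9, value 30+50=80
- item 2+item 4: time 4+5=9, value 30+42=72
- item 5+item 6: time 5+3=8, value 50+9=59
Best: 92 marks.

92 marks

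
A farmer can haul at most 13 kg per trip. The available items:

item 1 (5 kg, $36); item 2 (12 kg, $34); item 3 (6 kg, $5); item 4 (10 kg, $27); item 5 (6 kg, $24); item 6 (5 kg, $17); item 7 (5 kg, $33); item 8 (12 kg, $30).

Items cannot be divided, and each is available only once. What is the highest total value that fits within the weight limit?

This is a 0/1 knapsack; check combinations near the capacity.
- item 1+item 7: weight 5+5=10, value 36+33=69
- item 1+item 5: weight 5+6=11, value 36+24=60
- item 5+item 7: weight 6+5=11, value 24+33=57
- item 1+item 6: weight 5+5=10, value 36+17=53
- item 6+item 7: weight 5+5=10, value 17+33=50
Best: $69.

$69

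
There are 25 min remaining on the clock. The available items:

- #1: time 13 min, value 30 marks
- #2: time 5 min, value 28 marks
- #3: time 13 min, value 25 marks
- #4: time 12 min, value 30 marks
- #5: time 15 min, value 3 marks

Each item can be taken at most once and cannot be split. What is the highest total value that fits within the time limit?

60 marks

This is a 0/1 knapsack; check combinations near the capacity.
- #1+#4: time 13+12=25, value 30+30=60
- #2+#4: time 5+12=17, value 28+30=58
- #1+#2: time 13+5=18, value 30+28=58
Best: 60 marks.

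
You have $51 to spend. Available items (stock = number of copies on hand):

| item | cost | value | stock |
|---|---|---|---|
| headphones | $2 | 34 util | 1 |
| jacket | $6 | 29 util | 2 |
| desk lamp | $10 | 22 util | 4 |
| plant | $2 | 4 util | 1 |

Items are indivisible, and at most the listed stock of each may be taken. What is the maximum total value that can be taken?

162 util

Best selections within cost 51 and stock limits:
- 1×headphones + 2×jacket + 3×desk lamp + 1×plant: cost 46, value 162
- 1×headphones + 2×jacket + 3×desk lamp: cost 44, value 158
Best: 162 util.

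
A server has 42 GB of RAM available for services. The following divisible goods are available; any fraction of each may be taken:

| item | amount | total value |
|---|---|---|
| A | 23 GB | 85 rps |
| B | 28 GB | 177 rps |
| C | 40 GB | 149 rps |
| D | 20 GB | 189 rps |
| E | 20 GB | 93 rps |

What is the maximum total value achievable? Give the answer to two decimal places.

Take in order of value per unit:
- D (189/20 per unit): all 20 → value 189, running total 189.00
- B (177/28 per unit): 22 of 28 → value 22×177/28 = 139.0714, running total 328.07
Total 328.07.

328.07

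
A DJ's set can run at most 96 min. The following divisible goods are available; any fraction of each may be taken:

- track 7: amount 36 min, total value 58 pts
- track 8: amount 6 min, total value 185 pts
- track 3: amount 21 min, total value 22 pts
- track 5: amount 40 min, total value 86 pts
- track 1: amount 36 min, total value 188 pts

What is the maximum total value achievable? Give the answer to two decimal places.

481.56

Take in order of value per unit:
- track 8 (185/6 per unit): all 6 → value 185, running total 185.00
- track 1 (188/36 per unit): all 36 → value 188, running total 373.00
- track 5 (86/40 per unit): all 40 → value 86, running total 459.00
- track 7 (58/36 per unit): 14 of 36 → value 14×58/36 = 22.5556, running total 481.56
Total 481.56.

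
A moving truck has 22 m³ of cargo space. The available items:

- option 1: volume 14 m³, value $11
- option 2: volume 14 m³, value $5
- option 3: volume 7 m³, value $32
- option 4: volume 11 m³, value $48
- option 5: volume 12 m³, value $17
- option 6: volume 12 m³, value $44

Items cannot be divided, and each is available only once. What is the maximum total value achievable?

$80

This is a 0/1 knapsack; check combinations near the capacity.
- option 3+option 4: volume 7+11=18, value 32+48=80
- option 3+option 6: volume 7+12=19, value 32+44=76
- option 3+option 5: volume 7+12=19, value 32+17=49
- option 4: volume 11, value 48
Best: $80.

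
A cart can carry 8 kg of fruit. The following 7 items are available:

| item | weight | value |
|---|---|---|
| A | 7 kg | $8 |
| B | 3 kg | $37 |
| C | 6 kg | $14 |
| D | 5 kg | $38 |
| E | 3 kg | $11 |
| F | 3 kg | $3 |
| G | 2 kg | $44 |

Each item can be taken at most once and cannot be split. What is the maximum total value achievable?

$92

Check high-value combinations within 8 kg:
- B+E+G: weight 3+3+2=8, value 37+11+44=92
- B+F+G: weight 3+3+2=8, value 37+3+44=84
- D+G: weight 5+2=7, value 38+44=82
- B+G: weight 3+2=5, value 37+44=81
Best: $92.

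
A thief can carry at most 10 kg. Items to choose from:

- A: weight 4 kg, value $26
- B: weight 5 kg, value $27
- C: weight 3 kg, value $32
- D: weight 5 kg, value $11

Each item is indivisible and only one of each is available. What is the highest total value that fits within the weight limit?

Check high-value combinations within 10 kg:
- B+C: weight 5+3=8, value 27+32=59
- A+C: weight 4+3=7, value 26+32=58
- A+B: weight 4+5=9, value 26+27=53
Best: $59.

$59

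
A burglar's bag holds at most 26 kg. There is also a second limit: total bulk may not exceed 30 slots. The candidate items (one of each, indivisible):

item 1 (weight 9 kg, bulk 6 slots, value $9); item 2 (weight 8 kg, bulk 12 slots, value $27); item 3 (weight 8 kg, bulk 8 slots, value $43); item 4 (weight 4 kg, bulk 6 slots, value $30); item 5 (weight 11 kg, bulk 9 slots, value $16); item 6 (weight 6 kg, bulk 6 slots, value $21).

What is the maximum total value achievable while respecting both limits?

$100

Feasible sets respecting both limits:
- item 2+item 3+item 4: weight 20, bulk 26, value 100
- item 3+item 4+item 6: weight 18, bulk 20, value 94
- item 2+item 3+item 6: weight 22, bulk 26, value 91
Best: $100.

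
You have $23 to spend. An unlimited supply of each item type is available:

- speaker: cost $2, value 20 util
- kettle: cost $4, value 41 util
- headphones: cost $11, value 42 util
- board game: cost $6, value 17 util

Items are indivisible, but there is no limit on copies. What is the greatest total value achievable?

225 util

Best value-per-unit is kettle at 41/4; filling with it alone gives 5×41 = 205.
Optimal mix: 1×speaker + 5×kettle → cost 22, value 225.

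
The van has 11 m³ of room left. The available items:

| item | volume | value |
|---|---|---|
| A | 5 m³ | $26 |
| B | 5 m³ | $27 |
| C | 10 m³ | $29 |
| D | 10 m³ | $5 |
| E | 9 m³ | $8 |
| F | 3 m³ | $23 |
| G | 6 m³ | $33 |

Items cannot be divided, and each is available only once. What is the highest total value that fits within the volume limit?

$60

Check high-value combinations within 11 m³:
- B+G: volume 5+6=11, value 27+33=60
- A+G: volume 5+6=11, value 26+33=59
- F+G: volume 3+6=9, value 23+33=56
- A+B: volume 5+5=10, value 26+27=53
- B+F: volume 5+3=8, value 27+23=50
Best: $60.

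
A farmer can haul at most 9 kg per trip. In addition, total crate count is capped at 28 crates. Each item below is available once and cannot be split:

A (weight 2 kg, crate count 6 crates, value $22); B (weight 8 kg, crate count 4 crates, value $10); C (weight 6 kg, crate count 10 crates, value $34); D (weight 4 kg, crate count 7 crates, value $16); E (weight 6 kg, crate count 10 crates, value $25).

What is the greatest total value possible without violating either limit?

$56

Feasible sets respecting both limits:
- A+C: weight 8, crate count 16, value 56
- A+E: weight 8, crate count 16, value 47
- A+D: weight 6, crate count 13, value 38
- C: weight 6, crate count 10, value 34
Best: $56.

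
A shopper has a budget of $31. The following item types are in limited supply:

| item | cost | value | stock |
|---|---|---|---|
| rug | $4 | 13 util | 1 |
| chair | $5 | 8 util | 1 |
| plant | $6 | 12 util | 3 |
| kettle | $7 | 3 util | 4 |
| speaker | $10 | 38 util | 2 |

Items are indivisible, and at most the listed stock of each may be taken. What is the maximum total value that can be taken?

101 util

Best selections within cost 31 and stock limits:
- 1×rug + 1×plant + 2×speaker: cost 30, value 101
- 1×rug + 1×chair + 2×speaker: cost 29, value 97
Best: 101 util.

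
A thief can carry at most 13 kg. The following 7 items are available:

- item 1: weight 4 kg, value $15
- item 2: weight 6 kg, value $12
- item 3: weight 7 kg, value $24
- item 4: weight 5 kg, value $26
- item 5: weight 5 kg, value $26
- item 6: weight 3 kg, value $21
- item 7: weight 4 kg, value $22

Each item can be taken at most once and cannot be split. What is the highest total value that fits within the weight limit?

$73

Check high-value combinations within 13 kg:
- item 4+item 5+item 6: weight 5+5+3=13, value 26+26+21=73
- item 4+item 6+item 7: weight 5+3+4=12, value 26+21+22=69
- item 5+item 6+item 7: weight 5+3+4=12, value 26+21+22=69
- item 1+item 4+item 7: weight 4+5+4=13, value 15+26+22=63
- item 1+item 5+item 7: weight 4+5+4=13, value 15+26+22=63
Best: $73.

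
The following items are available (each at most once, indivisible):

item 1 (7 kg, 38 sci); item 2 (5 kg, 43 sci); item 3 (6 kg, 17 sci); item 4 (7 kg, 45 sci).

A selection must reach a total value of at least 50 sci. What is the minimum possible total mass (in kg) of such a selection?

11

Subsets with value ≥ 50, sorted by total mass:
- item 2+item 3: mass 11, value 60
- item 2+item 4: mass 12, value 88
Minimum mass: 11 kg.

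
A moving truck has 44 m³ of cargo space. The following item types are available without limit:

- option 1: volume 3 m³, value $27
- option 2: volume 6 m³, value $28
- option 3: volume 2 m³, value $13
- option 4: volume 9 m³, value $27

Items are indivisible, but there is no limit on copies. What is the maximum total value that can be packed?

$391

Best value-per-unit is option 1 at 27/3; filling with it alone gives 14×27 = 378.
Optimal mix: 14×option 1 + 1×option 3 → volume 44, value 391.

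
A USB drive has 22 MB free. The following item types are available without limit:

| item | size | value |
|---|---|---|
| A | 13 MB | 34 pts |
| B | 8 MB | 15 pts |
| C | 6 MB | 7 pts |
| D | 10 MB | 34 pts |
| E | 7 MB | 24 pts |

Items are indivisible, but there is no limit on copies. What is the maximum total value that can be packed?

72 pts

Best value-per-unit is E at 24/7, and filling with it alone uses size 3×7=21. No mix of the others beats 3×24 = 72.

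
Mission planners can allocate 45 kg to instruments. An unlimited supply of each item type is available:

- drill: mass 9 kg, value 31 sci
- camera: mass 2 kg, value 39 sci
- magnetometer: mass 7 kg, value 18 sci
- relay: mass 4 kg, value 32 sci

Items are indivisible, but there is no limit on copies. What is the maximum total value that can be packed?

858 sci

Best value-per-unit is camera at 39/2, and filling with it alone uses mass 22×2=44. No mix of the others beats 22×39 = 858.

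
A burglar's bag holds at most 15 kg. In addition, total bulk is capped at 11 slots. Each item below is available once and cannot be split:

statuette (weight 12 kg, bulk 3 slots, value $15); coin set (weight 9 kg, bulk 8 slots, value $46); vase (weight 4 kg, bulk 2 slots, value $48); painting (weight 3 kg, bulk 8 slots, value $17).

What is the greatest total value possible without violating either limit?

$94

Feasible sets respecting both limits:
- coin set+vase: weight 13, bulk 10, value 94
- vase+painting: weight 7, bulk 10, value 65
- vase: weight 4, bulk 2, value 48
Best: $94.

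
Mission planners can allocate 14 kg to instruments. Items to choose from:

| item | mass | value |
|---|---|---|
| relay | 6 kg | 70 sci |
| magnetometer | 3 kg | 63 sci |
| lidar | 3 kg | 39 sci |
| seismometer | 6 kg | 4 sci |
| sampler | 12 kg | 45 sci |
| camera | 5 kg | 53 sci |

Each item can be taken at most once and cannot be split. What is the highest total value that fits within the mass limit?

186 sci

This is a 0/1 knapsack; check combinations near the capacity.
- relay+magnetometer+camera: mass 6+3+5=14, value 70+63+53=186
- relay+magnetometer+lidar: mass 6+3+3=12, value 70+63+39=172
- relay+lidar+camera: mass 6+3+5=14, value 70+39+53=162
- magnetometer+lidar+camera: mass 3+3+5=11, value 63+39+53=155
- relay+magnetometer: mass 6+3=9, value 70+63=133
Best: 186 sci.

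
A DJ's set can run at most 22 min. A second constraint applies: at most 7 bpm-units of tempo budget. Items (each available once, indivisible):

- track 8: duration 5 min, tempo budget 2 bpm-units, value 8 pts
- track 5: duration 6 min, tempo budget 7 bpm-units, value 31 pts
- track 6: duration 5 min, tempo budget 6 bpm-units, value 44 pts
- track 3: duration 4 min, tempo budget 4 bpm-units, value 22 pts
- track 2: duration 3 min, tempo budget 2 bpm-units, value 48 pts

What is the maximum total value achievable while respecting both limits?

70 pts

Feasible sets respecting both limits:
- track 3+track 2: duration 7, tempo budget 6, value 70
- track 8+track 2: duration 8, tempo budget 4, value 56
- track 2: duration 3, tempo budget 2, value 48
Best: 70 pts.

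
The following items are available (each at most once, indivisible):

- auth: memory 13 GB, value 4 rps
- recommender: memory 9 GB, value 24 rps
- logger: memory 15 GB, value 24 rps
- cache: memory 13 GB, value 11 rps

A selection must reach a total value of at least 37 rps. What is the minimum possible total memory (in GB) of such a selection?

24

Subsets with value ≥ 37, sorted by total memory:
- recommender+logger: memory 24, value 48
- auth+recommender+cache: memory 35, value 39
- recommender+logger+cache: memory 37, value 59
Minimum memory: 24 GB.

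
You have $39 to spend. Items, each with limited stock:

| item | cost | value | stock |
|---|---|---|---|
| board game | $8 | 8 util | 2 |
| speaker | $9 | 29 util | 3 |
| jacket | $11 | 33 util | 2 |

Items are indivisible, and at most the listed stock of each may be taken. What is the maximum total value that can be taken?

Best selections within cost 39 and stock limits:
- 3×speaker + 1×jacket: cost 38, value 120
- 1×board game + 1×speaker + 2×jacket: cost 39, value 103
- 1×board game + 2×speaker + 1×jacket: cost 37, value 99
Best: 120 util.

120 util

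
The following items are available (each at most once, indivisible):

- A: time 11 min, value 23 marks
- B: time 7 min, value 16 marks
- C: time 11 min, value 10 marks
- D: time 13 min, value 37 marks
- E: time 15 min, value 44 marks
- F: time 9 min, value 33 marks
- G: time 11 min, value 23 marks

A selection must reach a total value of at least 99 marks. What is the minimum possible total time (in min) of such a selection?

Subsets with value ≥ 99, sorted by total time:
- A+E+F: time 35, value 100
- E+F+G: time 35, value 100
Minimum time: 35 min.

35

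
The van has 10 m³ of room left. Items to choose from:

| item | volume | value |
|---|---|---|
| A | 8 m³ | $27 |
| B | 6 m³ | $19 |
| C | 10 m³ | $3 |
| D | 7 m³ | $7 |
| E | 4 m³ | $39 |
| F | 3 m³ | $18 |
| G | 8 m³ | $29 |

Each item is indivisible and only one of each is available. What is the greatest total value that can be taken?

Check high-value combinations within 10 m³:
- B+E: volume 6+4=10, value 19+39=58
- E+F: volume 4+3=7, value 39+18=57
- E: volume 4, value 39
Best: $58.

$58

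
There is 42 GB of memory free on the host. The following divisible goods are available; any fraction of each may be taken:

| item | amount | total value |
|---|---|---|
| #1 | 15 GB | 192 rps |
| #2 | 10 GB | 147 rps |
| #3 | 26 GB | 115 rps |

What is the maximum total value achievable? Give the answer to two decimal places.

414.19

Take in order of value per unit:
- #2 (147/10 per unit): all 10 → value 147, running total 147.00
- #1 (192/15 per unit): all 15 → value 192, running total 339.00
- #3 (115/26 per unit): 17 of 26 → value 17×115/26 = 75.1923, running total 414.19
Total 414.19.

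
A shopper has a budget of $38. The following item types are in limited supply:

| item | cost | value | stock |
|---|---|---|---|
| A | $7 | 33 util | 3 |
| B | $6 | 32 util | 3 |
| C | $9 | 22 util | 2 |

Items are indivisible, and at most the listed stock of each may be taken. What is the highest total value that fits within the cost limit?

163 util

Top feasible selections:
- 3×A + 2×B: cost 33, value 163
- 2×A + 3×B: cost 32, value 162
Best: 163 util.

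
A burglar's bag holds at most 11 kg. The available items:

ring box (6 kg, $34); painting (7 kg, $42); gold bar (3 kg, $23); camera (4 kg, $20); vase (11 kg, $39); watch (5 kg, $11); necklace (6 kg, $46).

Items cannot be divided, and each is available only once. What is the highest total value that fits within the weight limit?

$69

Check high-value combinations within 11 kg:
- gold bar+necklace: weight 3+6=9, value 23+46=69
- camera+necklace: weight 4+6=10, value 20+46=66
- painting+gold bar: weight 7+3=10, value 42+23=65
- painting+camera: weight 7+4=11, value 42+20=62
Best: $69.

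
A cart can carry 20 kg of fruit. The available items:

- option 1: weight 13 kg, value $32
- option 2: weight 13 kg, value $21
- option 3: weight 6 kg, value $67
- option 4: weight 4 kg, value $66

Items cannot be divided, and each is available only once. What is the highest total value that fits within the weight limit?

$133

Check high-value combinations within 20 kg:
- option 3+option 4: weight 6+4=10, value 67+66=133
- option 1+option 3: weight 13+6=19, value 32+67=99
- option 1+option 4: weight 13+4=17, value 32+66=98
- option 2+option 3: weight 13+6=19, value 21+67=88
Best: $133.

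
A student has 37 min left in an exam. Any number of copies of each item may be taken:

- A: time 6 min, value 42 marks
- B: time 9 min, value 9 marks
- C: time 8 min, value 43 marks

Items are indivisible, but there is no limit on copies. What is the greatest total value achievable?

Best value-per-unit is A at 42/6, and filling with it alone uses time 6×6=36. No mix of the others beats 6×42 = 252.

252 marks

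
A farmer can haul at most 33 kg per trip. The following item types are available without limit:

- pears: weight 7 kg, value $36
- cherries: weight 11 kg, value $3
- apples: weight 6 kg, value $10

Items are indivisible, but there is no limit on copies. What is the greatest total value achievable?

$144

Best value-per-unit is pears at 36/7, and filling with it alone uses weight 4×7=28. No mix of the others beats 4×36 = 144.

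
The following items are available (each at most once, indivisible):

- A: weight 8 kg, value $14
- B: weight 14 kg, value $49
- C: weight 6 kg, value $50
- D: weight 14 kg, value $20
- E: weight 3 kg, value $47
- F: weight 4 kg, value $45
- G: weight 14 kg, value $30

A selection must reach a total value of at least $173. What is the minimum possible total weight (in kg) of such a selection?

27

Subsets with value ≥ 173, sorted by total weight:
- B+C+E+F: weight 27, value 191
- A+B+C+E+F: weight 35, value 205
Minimum weight: 27 kg.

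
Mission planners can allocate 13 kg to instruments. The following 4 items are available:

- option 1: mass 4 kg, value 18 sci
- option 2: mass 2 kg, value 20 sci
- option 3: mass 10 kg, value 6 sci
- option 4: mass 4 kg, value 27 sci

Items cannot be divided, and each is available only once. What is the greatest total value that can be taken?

Check high-value combinations within 13 kg:
- option 1+option 2+option 4: mass 4+2+4=10, value 18+20+27=65
- option 2+option 4: mass 2+4=6, value 20+27=47
- option 1+option 4: mass 4+4=8, value 18+27=45
- option 1+option 2: mass 4+2=6, value 18+20=38
Best: 65 sci.

65 sci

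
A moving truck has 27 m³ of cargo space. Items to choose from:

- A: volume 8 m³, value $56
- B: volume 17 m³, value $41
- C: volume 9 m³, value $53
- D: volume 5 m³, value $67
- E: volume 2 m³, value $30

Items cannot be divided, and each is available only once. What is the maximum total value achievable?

$206

Check high-value combinations within 27 m³:
- A+C+D+E: volume 8+9+5+2=24, value 56+53+67+30=206
- A+C+D: volume 8+9+5=22, value 56+53+67=176
- A+D+E: volume 8+5+2=15, value 56+67+30=153
Best: $206.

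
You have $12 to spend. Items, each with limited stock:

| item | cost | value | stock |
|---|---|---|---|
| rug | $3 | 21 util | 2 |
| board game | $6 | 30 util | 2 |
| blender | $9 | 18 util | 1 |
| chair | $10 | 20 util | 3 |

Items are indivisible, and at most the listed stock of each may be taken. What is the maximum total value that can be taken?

Best selections within cost 12 and stock limits:
- 2×rug + 1×board game: cost 12, value 72
- 2×board game: cost 12, value 60
Best: 72 util.

72 util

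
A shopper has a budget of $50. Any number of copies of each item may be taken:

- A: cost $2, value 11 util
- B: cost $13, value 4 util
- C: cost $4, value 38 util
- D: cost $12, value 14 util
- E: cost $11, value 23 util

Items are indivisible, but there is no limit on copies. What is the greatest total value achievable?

467 util

Best value-per-unit is C at 38/4; filling with it alone gives 12×38 = 456.
Optimal mix: 1×A + 12×C → cost 50, value 467.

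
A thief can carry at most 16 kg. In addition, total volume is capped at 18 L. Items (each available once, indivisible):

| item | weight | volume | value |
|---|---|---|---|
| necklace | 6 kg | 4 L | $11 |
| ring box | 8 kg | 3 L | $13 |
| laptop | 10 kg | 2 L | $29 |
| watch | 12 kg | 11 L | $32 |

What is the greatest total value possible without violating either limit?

Feasible sets respecting both limits:
- necklace+laptop: weight 16, volume 6, value 40
- watch: weight 12, volume 11, value 32
- laptop: weight 10, volume 2, value 29
Best: $40.

$40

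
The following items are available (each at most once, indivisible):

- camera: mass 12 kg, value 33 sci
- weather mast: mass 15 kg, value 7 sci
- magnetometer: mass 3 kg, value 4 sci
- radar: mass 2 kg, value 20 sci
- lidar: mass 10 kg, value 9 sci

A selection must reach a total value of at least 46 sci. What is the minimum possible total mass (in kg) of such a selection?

Subsets with value ≥ 46, sorted by total mass:
- camera+radar: mass 14, value 53
- camera+magnetometer+radar: mass 17, value 57
- camera+radar+lidar: mass 24, value 62
- camera+magnetometer+lidar: mass 25, value 46
Minimum mass: 14 kg.

14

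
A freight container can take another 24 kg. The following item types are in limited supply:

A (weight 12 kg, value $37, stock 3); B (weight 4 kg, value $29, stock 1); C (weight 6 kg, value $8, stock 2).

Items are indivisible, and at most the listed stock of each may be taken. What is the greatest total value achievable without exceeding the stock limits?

Top feasible selections:
- 1×A + 1×B + 1×C: weight 22, value 74
- 2×A: weight 24, value 74
Best: $74.

$74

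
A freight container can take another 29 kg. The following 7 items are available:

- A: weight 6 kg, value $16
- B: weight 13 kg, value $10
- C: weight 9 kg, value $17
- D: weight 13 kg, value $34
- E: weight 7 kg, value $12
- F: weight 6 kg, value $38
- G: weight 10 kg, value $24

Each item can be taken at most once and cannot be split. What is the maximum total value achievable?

$96

Check high-value combinations within 29 kg:
- D+F+G: weight 13+6+10=29, value 34+38+24=96
- A+E+F+G: weight 6+7+6+10=29, value 16+12+38+24=90
- C+D+F: weight 9+13+6=28, value 17+34+38=89
Best: $96.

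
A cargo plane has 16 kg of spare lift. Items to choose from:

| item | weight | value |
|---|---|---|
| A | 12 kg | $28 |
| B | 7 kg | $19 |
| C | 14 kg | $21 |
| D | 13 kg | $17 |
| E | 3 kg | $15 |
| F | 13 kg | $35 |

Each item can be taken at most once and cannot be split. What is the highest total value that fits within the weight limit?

Check high-value combinations within 16 kg:
- E+F: weight 3+13=16, value 15+35=50
- A+E: weight 12+3=15, value 28+15=43
- F: weight 13, value 35
- B+E: weight 7+3=10, value 19+15=34
- D+E: weight 13+3=16, value 17+15=32
Best: $50.

$50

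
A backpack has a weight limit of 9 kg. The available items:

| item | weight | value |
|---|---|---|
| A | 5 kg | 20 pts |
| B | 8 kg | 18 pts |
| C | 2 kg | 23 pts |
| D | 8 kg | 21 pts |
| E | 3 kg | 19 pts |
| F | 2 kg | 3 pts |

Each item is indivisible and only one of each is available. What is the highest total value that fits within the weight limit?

46 pts

Check high-value combinations within 9 kg:
- A+C+F: weight 5+2+2=9, value 20+23+3=46
- C+E+F: weight 2+3+2=7, value 23+19+3=45
- A+C: weight 5+2=7, value 20+23=43
Best: 46 pts.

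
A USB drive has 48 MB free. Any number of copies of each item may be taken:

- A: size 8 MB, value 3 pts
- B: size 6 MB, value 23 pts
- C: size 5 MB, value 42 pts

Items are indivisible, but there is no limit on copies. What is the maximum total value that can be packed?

378 pts

Best value-per-unit is C at 42/5, and filling with it alone uses size 9×5=45. No mix of the others beats 9×42 = 378.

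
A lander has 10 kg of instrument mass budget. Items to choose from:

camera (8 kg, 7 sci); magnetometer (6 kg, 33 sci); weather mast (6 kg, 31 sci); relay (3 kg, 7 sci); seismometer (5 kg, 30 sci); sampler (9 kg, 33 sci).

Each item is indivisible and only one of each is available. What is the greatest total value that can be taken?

40 sci

Check high-value combinations within 10 kg:
- magnetometer+relay: mass 6+3=9, value 33+7=40
- weather mast+relay: mass 6+3=9, value 31+7=38
- relay+seismometer: mass 3+5=8, value 7+30=37
Best: 40 sci.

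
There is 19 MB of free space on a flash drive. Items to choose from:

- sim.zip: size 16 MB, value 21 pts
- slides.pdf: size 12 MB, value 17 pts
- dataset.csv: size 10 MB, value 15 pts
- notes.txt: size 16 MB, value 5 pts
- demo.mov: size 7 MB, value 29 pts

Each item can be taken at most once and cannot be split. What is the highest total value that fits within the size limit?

46 pts

Check high-value combinations within 19 MB:
- slides.pdf+demo.mov: size 12+7=19, value 17+29=46
- dataset.csv+demo.mov: size 10+7=17, value 15+29=44
- demo.mov: size 7, value 29
- sim.zip: size 16, value 21
Best: 46 pts.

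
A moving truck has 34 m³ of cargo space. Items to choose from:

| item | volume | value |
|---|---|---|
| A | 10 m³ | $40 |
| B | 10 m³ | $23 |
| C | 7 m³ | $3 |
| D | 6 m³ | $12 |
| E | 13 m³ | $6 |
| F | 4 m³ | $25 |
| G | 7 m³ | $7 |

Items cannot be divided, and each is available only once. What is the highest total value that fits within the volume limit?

Check high-value combinations within 34 m³:
- A+B+D+F: volume 10+10+6+4=30, value 40+23+12+25=100
- A+B+F+G: volume 10+10+4+7=31, value 40+23+25+7=95
- A+B+C+F: volume 10+10+7+4=31, value 40+23+3+25=91
Best: $100.

$100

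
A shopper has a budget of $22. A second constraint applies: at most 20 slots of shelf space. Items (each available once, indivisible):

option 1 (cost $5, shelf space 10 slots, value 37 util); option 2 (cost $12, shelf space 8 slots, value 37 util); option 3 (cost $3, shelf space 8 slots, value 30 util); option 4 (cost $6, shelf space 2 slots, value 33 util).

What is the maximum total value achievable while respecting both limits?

Feasible sets respecting both limits:
- option 1+option 3+option 4: cost 14, shelf space 20, value 100
- option 2+option 3+option 4: cost 21, shelf space 18, value 100
- option 1+option 2: cost 17, shelf space 18, value 74
- option 1+option 4: cost 11, shelf space 12, value 70
Best: 100 util.

100 util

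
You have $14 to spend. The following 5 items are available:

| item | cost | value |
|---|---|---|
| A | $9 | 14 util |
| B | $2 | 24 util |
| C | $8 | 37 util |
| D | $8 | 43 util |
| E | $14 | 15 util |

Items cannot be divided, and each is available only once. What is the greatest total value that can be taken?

67 util

Check high-value combinations within $14:
- B+D: cost 2+8=10, value 24+43=67
- B+C: cost 2+8=10, value 24+37=61
- D: cost 8, value 43
- A+B: cost 9+2=11, value 14+24=38
- C: cost 8, value 37
Best: 67 util.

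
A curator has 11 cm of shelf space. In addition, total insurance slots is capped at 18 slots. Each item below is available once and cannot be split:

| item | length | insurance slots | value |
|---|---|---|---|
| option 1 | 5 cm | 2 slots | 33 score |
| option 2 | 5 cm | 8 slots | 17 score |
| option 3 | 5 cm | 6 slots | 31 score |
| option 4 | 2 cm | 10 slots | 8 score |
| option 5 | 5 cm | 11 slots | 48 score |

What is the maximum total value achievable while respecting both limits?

Feasible sets respecting both limits:
- option 1+option 5: length 10, insurance slots 13, value 81
- option 3+option 5: length 10, insurance slots 17, value 79
- option 1+option 3: length 10, insurance slots 8, value 64
Best: 81 score.

81 score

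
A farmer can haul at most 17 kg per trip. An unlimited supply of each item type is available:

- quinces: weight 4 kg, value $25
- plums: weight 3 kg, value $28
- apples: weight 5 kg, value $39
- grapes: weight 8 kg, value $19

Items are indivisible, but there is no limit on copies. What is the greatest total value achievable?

$151

Best value-per-unit is plums at 28/3; filling with it alone gives 5×28 = 140.
Optimal mix: 4×plums + 1×apples → weight 17, value 151.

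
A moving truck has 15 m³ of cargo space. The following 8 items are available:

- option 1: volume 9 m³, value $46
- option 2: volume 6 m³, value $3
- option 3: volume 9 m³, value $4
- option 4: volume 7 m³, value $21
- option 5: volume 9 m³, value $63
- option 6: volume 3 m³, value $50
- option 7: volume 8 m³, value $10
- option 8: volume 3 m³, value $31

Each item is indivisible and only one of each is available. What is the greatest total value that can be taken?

$144

Check high-value combinations within 15 m³:
- option 5+option 6+option 8: volume 9+3+3=15, value 63+50+31=144
- option 1+option 6+option 8: volume 9+3+3=15, value 46+50+31=127
- option 5+option 6: volume 9+3=12, value 63+50=113
- option 4+option 6+option 8: volume 7+3+3=13, value 21+50+31=102
Best: $144.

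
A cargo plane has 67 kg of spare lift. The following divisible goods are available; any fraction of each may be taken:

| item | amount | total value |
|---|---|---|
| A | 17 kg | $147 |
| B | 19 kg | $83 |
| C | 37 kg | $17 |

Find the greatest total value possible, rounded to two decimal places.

Take in order of value per unit:
- A (147/17 per unit): all 17 → value 147, running total 147.00
- B (83/19 per unit): all 19 → value 83, running total 230.00
- C (17/37 per unit): 31 of 37 → value 31×17/37 = 14.2432, running total 244.24
Total 244.24.

244.24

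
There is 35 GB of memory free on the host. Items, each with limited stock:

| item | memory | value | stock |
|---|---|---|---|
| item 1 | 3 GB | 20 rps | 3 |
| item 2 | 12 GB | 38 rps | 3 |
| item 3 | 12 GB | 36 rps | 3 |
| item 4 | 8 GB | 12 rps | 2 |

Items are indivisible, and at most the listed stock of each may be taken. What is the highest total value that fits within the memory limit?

136 rps

Top feasible selections:
- 3×item 1 + 2×item 2: memory 33, value 136
- 3×item 1 + 1×item 2 + 1×item 3: memory 33, value 134
Best: 136 rps.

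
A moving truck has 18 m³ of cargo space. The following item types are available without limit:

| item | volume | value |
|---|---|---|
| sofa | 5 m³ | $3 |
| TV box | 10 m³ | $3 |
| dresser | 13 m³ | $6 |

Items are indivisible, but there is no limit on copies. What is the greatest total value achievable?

Best value-per-unit is sofa at 3/5, and filling with it alone uses volume 3×5=15. No mix of the others beats 3×3 = 9.

$9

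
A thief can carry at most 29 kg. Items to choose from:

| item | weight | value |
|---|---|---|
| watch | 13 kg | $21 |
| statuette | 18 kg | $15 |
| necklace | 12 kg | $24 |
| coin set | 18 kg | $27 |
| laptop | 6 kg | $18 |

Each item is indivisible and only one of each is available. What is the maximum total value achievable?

This is a 0/1 knapsack; check combinations near the capacity.
- coin set+laptop: weight 18+6=24, value 27+18=45
- watch+necklace: weight 13+12=25, value 21+24=45
- necklace+laptop: weight 12+6=18, value 24+18=42
- watch+laptop: weight 13+6=19, value 21+18=39
Best: $45.

$45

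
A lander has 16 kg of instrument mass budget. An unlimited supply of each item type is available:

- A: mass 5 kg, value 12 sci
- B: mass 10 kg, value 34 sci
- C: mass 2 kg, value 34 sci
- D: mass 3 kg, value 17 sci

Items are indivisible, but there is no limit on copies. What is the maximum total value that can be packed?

272 sci

Best value-per-unit is C at 34/2, and filling with it alone uses mass 8×2=16. No mix of the others beats 8×34 = 272.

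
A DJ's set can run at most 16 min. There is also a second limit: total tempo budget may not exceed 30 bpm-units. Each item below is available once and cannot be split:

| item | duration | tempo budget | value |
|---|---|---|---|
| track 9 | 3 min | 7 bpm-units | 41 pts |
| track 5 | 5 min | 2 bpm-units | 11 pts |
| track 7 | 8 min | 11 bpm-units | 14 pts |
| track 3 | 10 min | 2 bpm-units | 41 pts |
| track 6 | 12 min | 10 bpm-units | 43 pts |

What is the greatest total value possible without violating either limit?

Feasible sets respecting both limits:
- track 9+track 6: duration 15, tempo budget 17, value 84
- track 9+track 3: duration 13, tempo budget 9, value 82
- track 9+track 5+track 7: duration 16, tempo budget 20, value 66
- track 9+track 7: duration 11, tempo budget 18, value 55
Best: 84 pts.

84 pts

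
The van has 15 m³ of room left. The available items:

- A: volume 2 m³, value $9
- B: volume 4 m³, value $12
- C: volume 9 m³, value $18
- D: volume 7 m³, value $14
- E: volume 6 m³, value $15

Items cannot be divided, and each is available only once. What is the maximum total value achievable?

$39

This is a 0/1 knapsack; check combinations near the capacity.
- A+B+C: volume 2+4+9=15, value 9+12+18=39
- A+D+E: volume 2+7+6=15, value 9+14+15=38
- A+B+E: volume 2+4+6=12, value 9+12+15=36
- A+B+D: volume 2+4+7=13, value 9+12+14=35
- C+E: volume 9+6=15, value 18+15=33
Best: $39.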